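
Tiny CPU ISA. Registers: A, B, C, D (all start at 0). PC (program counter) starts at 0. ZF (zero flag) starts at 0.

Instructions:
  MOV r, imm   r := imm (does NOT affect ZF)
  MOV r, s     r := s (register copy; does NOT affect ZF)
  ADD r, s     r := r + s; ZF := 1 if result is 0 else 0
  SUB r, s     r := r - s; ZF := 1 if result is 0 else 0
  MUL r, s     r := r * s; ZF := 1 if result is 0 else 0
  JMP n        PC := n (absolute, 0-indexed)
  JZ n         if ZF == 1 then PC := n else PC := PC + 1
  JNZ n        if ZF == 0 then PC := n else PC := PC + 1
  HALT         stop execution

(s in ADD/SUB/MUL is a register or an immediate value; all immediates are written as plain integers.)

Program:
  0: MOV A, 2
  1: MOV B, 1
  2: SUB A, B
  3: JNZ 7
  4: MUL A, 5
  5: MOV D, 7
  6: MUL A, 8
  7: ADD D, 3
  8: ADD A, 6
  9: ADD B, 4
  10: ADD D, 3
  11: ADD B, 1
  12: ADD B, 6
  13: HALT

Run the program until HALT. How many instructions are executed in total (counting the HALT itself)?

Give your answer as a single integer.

Step 1: PC=0 exec 'MOV A, 2'. After: A=2 B=0 C=0 D=0 ZF=0 PC=1
Step 2: PC=1 exec 'MOV B, 1'. After: A=2 B=1 C=0 D=0 ZF=0 PC=2
Step 3: PC=2 exec 'SUB A, B'. After: A=1 B=1 C=0 D=0 ZF=0 PC=3
Step 4: PC=3 exec 'JNZ 7'. After: A=1 B=1 C=0 D=0 ZF=0 PC=7
Step 5: PC=7 exec 'ADD D, 3'. After: A=1 B=1 C=0 D=3 ZF=0 PC=8
Step 6: PC=8 exec 'ADD A, 6'. After: A=7 B=1 C=0 D=3 ZF=0 PC=9
Step 7: PC=9 exec 'ADD B, 4'. After: A=7 B=5 C=0 D=3 ZF=0 PC=10
Step 8: PC=10 exec 'ADD D, 3'. After: A=7 B=5 C=0 D=6 ZF=0 PC=11
Step 9: PC=11 exec 'ADD B, 1'. After: A=7 B=6 C=0 D=6 ZF=0 PC=12
Step 10: PC=12 exec 'ADD B, 6'. After: A=7 B=12 C=0 D=6 ZF=0 PC=13
Step 11: PC=13 exec 'HALT'. After: A=7 B=12 C=0 D=6 ZF=0 PC=13 HALTED
Total instructions executed: 11

Answer: 11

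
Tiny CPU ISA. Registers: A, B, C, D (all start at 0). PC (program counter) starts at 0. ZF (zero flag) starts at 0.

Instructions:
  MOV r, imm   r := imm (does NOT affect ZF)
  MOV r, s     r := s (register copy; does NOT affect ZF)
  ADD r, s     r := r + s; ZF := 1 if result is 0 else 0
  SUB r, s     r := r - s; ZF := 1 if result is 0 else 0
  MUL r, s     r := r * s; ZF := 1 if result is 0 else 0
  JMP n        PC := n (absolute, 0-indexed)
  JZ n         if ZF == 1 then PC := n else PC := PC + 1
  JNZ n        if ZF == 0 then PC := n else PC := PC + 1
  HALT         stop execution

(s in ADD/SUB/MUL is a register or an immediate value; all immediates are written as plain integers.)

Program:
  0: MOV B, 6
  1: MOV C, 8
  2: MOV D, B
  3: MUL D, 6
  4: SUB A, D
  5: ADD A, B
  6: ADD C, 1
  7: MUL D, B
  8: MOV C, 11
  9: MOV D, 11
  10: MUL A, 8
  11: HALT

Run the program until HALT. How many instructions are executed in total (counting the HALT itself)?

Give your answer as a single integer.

Answer: 12

Derivation:
Step 1: PC=0 exec 'MOV B, 6'. After: A=0 B=6 C=0 D=0 ZF=0 PC=1
Step 2: PC=1 exec 'MOV C, 8'. After: A=0 B=6 C=8 D=0 ZF=0 PC=2
Step 3: PC=2 exec 'MOV D, B'. After: A=0 B=6 C=8 D=6 ZF=0 PC=3
Step 4: PC=3 exec 'MUL D, 6'. After: A=0 B=6 C=8 D=36 ZF=0 PC=4
Step 5: PC=4 exec 'SUB A, D'. After: A=-36 B=6 C=8 D=36 ZF=0 PC=5
Step 6: PC=5 exec 'ADD A, B'. After: A=-30 B=6 C=8 D=36 ZF=0 PC=6
Step 7: PC=6 exec 'ADD C, 1'. After: A=-30 B=6 C=9 D=36 ZF=0 PC=7
Step 8: PC=7 exec 'MUL D, B'. After: A=-30 B=6 C=9 D=216 ZF=0 PC=8
Step 9: PC=8 exec 'MOV C, 11'. After: A=-30 B=6 C=11 D=216 ZF=0 PC=9
Step 10: PC=9 exec 'MOV D, 11'. After: A=-30 B=6 C=11 D=11 ZF=0 PC=10
Step 11: PC=10 exec 'MUL A, 8'. After: A=-240 B=6 C=11 D=11 ZF=0 PC=11
Step 12: PC=11 exec 'HALT'. After: A=-240 B=6 C=11 D=11 ZF=0 PC=11 HALTED
Total instructions executed: 12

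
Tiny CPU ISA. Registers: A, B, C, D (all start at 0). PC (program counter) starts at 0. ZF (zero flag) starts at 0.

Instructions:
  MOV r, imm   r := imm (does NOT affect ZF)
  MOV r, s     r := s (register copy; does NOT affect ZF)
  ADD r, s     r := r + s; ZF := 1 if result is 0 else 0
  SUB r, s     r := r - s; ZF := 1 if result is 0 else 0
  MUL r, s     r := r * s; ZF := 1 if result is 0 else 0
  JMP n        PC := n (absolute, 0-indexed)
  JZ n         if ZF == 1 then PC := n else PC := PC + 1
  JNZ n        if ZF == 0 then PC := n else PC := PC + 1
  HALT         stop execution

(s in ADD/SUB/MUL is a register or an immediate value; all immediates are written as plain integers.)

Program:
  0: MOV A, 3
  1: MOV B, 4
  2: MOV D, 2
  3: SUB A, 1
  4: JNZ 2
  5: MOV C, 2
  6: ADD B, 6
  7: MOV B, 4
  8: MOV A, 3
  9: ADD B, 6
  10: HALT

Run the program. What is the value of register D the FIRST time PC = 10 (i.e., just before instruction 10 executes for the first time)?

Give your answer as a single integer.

Step 1: PC=0 exec 'MOV A, 3'. After: A=3 B=0 C=0 D=0 ZF=0 PC=1
Step 2: PC=1 exec 'MOV B, 4'. After: A=3 B=4 C=0 D=0 ZF=0 PC=2
Step 3: PC=2 exec 'MOV D, 2'. After: A=3 B=4 C=0 D=2 ZF=0 PC=3
Step 4: PC=3 exec 'SUB A, 1'. After: A=2 B=4 C=0 D=2 ZF=0 PC=4
Step 5: PC=4 exec 'JNZ 2'. After: A=2 B=4 C=0 D=2 ZF=0 PC=2
Step 6: PC=2 exec 'MOV D, 2'. After: A=2 B=4 C=0 D=2 ZF=0 PC=3
Step 7: PC=3 exec 'SUB A, 1'. After: A=1 B=4 C=0 D=2 ZF=0 PC=4
Step 8: PC=4 exec 'JNZ 2'. After: A=1 B=4 C=0 D=2 ZF=0 PC=2
Step 9: PC=2 exec 'MOV D, 2'. After: A=1 B=4 C=0 D=2 ZF=0 PC=3
Step 10: PC=3 exec 'SUB A, 1'. After: A=0 B=4 C=0 D=2 ZF=1 PC=4
Step 11: PC=4 exec 'JNZ 2'. After: A=0 B=4 C=0 D=2 ZF=1 PC=5
Step 12: PC=5 exec 'MOV C, 2'. After: A=0 B=4 C=2 D=2 ZF=1 PC=6
Step 13: PC=6 exec 'ADD B, 6'. After: A=0 B=10 C=2 D=2 ZF=0 PC=7
Step 14: PC=7 exec 'MOV B, 4'. After: A=0 B=4 C=2 D=2 ZF=0 PC=8
Step 15: PC=8 exec 'MOV A, 3'. After: A=3 B=4 C=2 D=2 ZF=0 PC=9
Step 16: PC=9 exec 'ADD B, 6'. After: A=3 B=10 C=2 D=2 ZF=0 PC=10
First time PC=10: D=2

2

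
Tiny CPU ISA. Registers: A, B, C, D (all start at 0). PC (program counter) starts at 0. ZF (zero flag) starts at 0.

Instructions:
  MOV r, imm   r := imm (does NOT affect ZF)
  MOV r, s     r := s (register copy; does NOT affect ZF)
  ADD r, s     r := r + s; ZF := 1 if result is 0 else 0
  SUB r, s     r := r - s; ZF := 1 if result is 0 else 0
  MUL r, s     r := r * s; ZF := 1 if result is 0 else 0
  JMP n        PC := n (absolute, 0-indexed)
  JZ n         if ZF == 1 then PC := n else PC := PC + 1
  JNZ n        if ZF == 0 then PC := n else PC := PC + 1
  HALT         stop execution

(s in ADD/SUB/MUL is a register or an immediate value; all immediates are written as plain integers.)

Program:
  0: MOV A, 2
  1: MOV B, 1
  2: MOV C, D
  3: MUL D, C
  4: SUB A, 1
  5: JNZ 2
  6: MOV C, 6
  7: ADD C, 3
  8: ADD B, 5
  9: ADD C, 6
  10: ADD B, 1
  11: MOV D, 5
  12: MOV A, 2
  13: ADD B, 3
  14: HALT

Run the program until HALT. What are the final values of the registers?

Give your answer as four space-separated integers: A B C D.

Step 1: PC=0 exec 'MOV A, 2'. After: A=2 B=0 C=0 D=0 ZF=0 PC=1
Step 2: PC=1 exec 'MOV B, 1'. After: A=2 B=1 C=0 D=0 ZF=0 PC=2
Step 3: PC=2 exec 'MOV C, D'. After: A=2 B=1 C=0 D=0 ZF=0 PC=3
Step 4: PC=3 exec 'MUL D, C'. After: A=2 B=1 C=0 D=0 ZF=1 PC=4
Step 5: PC=4 exec 'SUB A, 1'. After: A=1 B=1 C=0 D=0 ZF=0 PC=5
Step 6: PC=5 exec 'JNZ 2'. After: A=1 B=1 C=0 D=0 ZF=0 PC=2
Step 7: PC=2 exec 'MOV C, D'. After: A=1 B=1 C=0 D=0 ZF=0 PC=3
Step 8: PC=3 exec 'MUL D, C'. After: A=1 B=1 C=0 D=0 ZF=1 PC=4
Step 9: PC=4 exec 'SUB A, 1'. After: A=0 B=1 C=0 D=0 ZF=1 PC=5
Step 10: PC=5 exec 'JNZ 2'. After: A=0 B=1 C=0 D=0 ZF=1 PC=6
Step 11: PC=6 exec 'MOV C, 6'. After: A=0 B=1 C=6 D=0 ZF=1 PC=7
Step 12: PC=7 exec 'ADD C, 3'. After: A=0 B=1 C=9 D=0 ZF=0 PC=8
Step 13: PC=8 exec 'ADD B, 5'. After: A=0 B=6 C=9 D=0 ZF=0 PC=9
Step 14: PC=9 exec 'ADD C, 6'. After: A=0 B=6 C=15 D=0 ZF=0 PC=10
Step 15: PC=10 exec 'ADD B, 1'. After: A=0 B=7 C=15 D=0 ZF=0 PC=11
Step 16: PC=11 exec 'MOV D, 5'. After: A=0 B=7 C=15 D=5 ZF=0 PC=12
Step 17: PC=12 exec 'MOV A, 2'. After: A=2 B=7 C=15 D=5 ZF=0 PC=13
Step 18: PC=13 exec 'ADD B, 3'. After: A=2 B=10 C=15 D=5 ZF=0 PC=14
Step 19: PC=14 exec 'HALT'. After: A=2 B=10 C=15 D=5 ZF=0 PC=14 HALTED

Answer: 2 10 15 5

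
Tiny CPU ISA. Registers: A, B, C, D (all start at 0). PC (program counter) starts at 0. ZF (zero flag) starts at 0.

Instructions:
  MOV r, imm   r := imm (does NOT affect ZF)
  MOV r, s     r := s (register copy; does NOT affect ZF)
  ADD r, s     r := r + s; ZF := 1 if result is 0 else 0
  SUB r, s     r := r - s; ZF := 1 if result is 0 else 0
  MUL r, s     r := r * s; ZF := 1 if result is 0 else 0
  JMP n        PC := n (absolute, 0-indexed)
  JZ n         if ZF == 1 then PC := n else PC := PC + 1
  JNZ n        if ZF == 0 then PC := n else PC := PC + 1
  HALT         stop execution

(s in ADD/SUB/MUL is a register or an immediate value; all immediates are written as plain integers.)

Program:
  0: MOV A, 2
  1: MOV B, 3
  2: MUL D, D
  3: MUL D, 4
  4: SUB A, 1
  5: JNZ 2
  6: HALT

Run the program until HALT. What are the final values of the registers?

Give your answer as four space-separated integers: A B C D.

Step 1: PC=0 exec 'MOV A, 2'. After: A=2 B=0 C=0 D=0 ZF=0 PC=1
Step 2: PC=1 exec 'MOV B, 3'. After: A=2 B=3 C=0 D=0 ZF=0 PC=2
Step 3: PC=2 exec 'MUL D, D'. After: A=2 B=3 C=0 D=0 ZF=1 PC=3
Step 4: PC=3 exec 'MUL D, 4'. After: A=2 B=3 C=0 D=0 ZF=1 PC=4
Step 5: PC=4 exec 'SUB A, 1'. After: A=1 B=3 C=0 D=0 ZF=0 PC=5
Step 6: PC=5 exec 'JNZ 2'. After: A=1 B=3 C=0 D=0 ZF=0 PC=2
Step 7: PC=2 exec 'MUL D, D'. After: A=1 B=3 C=0 D=0 ZF=1 PC=3
Step 8: PC=3 exec 'MUL D, 4'. After: A=1 B=3 C=0 D=0 ZF=1 PC=4
Step 9: PC=4 exec 'SUB A, 1'. After: A=0 B=3 C=0 D=0 ZF=1 PC=5
Step 10: PC=5 exec 'JNZ 2'. After: A=0 B=3 C=0 D=0 ZF=1 PC=6
Step 11: PC=6 exec 'HALT'. After: A=0 B=3 C=0 D=0 ZF=1 PC=6 HALTED

Answer: 0 3 0 0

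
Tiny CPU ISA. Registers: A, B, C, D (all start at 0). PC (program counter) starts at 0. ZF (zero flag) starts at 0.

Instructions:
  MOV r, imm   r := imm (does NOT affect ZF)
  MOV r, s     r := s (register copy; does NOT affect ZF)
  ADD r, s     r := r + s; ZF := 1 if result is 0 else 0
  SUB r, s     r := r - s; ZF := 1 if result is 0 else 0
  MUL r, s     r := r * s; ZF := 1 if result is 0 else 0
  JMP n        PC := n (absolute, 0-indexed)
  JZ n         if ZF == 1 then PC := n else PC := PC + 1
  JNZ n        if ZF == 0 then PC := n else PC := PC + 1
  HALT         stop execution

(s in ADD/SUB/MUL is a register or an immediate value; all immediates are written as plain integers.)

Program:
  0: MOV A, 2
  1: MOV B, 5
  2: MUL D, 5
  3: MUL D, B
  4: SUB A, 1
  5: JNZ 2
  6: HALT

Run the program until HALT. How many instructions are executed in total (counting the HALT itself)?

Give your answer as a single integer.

Answer: 11

Derivation:
Step 1: PC=0 exec 'MOV A, 2'. After: A=2 B=0 C=0 D=0 ZF=0 PC=1
Step 2: PC=1 exec 'MOV B, 5'. After: A=2 B=5 C=0 D=0 ZF=0 PC=2
Step 3: PC=2 exec 'MUL D, 5'. After: A=2 B=5 C=0 D=0 ZF=1 PC=3
Step 4: PC=3 exec 'MUL D, B'. After: A=2 B=5 C=0 D=0 ZF=1 PC=4
Step 5: PC=4 exec 'SUB A, 1'. After: A=1 B=5 C=0 D=0 ZF=0 PC=5
Step 6: PC=5 exec 'JNZ 2'. After: A=1 B=5 C=0 D=0 ZF=0 PC=2
Step 7: PC=2 exec 'MUL D, 5'. After: A=1 B=5 C=0 D=0 ZF=1 PC=3
Step 8: PC=3 exec 'MUL D, B'. After: A=1 B=5 C=0 D=0 ZF=1 PC=4
Step 9: PC=4 exec 'SUB A, 1'. After: A=0 B=5 C=0 D=0 ZF=1 PC=5
Step 10: PC=5 exec 'JNZ 2'. After: A=0 B=5 C=0 D=0 ZF=1 PC=6
Step 11: PC=6 exec 'HALT'. After: A=0 B=5 C=0 D=0 ZF=1 PC=6 HALTED
Total instructions executed: 11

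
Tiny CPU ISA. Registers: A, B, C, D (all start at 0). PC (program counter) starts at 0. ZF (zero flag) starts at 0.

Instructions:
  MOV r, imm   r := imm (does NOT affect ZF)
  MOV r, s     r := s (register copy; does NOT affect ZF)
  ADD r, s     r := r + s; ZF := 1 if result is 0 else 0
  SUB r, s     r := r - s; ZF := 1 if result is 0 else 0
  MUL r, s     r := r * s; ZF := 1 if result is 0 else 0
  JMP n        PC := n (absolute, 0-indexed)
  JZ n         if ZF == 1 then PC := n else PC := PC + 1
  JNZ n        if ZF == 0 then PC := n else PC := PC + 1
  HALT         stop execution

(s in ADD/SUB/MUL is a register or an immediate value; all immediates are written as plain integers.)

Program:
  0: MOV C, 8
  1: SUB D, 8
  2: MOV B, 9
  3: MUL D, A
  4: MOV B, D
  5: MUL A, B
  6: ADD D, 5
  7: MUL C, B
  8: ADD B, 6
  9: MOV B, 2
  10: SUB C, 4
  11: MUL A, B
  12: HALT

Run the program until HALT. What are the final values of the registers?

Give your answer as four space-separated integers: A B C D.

Step 1: PC=0 exec 'MOV C, 8'. After: A=0 B=0 C=8 D=0 ZF=0 PC=1
Step 2: PC=1 exec 'SUB D, 8'. After: A=0 B=0 C=8 D=-8 ZF=0 PC=2
Step 3: PC=2 exec 'MOV B, 9'. After: A=0 B=9 C=8 D=-8 ZF=0 PC=3
Step 4: PC=3 exec 'MUL D, A'. After: A=0 B=9 C=8 D=0 ZF=1 PC=4
Step 5: PC=4 exec 'MOV B, D'. After: A=0 B=0 C=8 D=0 ZF=1 PC=5
Step 6: PC=5 exec 'MUL A, B'. After: A=0 B=0 C=8 D=0 ZF=1 PC=6
Step 7: PC=6 exec 'ADD D, 5'. After: A=0 B=0 C=8 D=5 ZF=0 PC=7
Step 8: PC=7 exec 'MUL C, B'. After: A=0 B=0 C=0 D=5 ZF=1 PC=8
Step 9: PC=8 exec 'ADD B, 6'. After: A=0 B=6 C=0 D=5 ZF=0 PC=9
Step 10: PC=9 exec 'MOV B, 2'. After: A=0 B=2 C=0 D=5 ZF=0 PC=10
Step 11: PC=10 exec 'SUB C, 4'. After: A=0 B=2 C=-4 D=5 ZF=0 PC=11
Step 12: PC=11 exec 'MUL A, B'. After: A=0 B=2 C=-4 D=5 ZF=1 PC=12
Step 13: PC=12 exec 'HALT'. After: A=0 B=2 C=-4 D=5 ZF=1 PC=12 HALTED

Answer: 0 2 -4 5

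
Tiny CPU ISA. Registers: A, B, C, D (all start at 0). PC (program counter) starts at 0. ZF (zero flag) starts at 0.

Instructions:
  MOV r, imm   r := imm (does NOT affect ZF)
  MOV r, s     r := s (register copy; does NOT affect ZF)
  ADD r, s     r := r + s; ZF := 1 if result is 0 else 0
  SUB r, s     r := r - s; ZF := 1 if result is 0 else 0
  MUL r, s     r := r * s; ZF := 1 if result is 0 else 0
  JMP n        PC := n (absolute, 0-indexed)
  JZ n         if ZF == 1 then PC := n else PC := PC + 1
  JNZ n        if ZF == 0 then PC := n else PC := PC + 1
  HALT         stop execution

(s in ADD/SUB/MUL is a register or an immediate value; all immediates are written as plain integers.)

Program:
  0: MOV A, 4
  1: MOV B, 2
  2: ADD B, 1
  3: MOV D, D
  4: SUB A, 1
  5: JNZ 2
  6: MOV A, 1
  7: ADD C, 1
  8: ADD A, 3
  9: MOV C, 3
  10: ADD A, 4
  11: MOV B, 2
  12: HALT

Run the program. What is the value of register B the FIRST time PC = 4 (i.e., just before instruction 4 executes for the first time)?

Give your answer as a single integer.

Step 1: PC=0 exec 'MOV A, 4'. After: A=4 B=0 C=0 D=0 ZF=0 PC=1
Step 2: PC=1 exec 'MOV B, 2'. After: A=4 B=2 C=0 D=0 ZF=0 PC=2
Step 3: PC=2 exec 'ADD B, 1'. After: A=4 B=3 C=0 D=0 ZF=0 PC=3
Step 4: PC=3 exec 'MOV D, D'. After: A=4 B=3 C=0 D=0 ZF=0 PC=4
First time PC=4: B=3

3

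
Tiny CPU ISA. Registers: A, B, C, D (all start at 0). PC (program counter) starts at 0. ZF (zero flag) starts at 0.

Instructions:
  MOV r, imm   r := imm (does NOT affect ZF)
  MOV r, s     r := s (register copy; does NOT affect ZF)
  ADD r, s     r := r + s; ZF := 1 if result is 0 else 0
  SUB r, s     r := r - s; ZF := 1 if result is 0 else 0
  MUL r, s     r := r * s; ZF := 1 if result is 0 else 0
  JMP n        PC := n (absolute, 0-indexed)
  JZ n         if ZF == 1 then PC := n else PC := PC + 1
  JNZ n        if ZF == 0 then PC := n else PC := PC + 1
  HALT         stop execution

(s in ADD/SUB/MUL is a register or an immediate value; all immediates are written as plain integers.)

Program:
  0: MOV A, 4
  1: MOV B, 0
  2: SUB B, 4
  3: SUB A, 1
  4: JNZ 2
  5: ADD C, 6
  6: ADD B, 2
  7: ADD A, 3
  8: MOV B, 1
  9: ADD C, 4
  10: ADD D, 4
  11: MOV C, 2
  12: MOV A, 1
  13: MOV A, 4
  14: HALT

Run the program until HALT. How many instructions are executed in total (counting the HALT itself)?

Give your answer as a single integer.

Step 1: PC=0 exec 'MOV A, 4'. After: A=4 B=0 C=0 D=0 ZF=0 PC=1
Step 2: PC=1 exec 'MOV B, 0'. After: A=4 B=0 C=0 D=0 ZF=0 PC=2
Step 3: PC=2 exec 'SUB B, 4'. After: A=4 B=-4 C=0 D=0 ZF=0 PC=3
Step 4: PC=3 exec 'SUB A, 1'. After: A=3 B=-4 C=0 D=0 ZF=0 PC=4
Step 5: PC=4 exec 'JNZ 2'. After: A=3 B=-4 C=0 D=0 ZF=0 PC=2
Step 6: PC=2 exec 'SUB B, 4'. After: A=3 B=-8 C=0 D=0 ZF=0 PC=3
Step 7: PC=3 exec 'SUB A, 1'. After: A=2 B=-8 C=0 D=0 ZF=0 PC=4
Step 8: PC=4 exec 'JNZ 2'. After: A=2 B=-8 C=0 D=0 ZF=0 PC=2
Step 9: PC=2 exec 'SUB B, 4'. After: A=2 B=-12 C=0 D=0 ZF=0 PC=3
Step 10: PC=3 exec 'SUB A, 1'. After: A=1 B=-12 C=0 D=0 ZF=0 PC=4
Step 11: PC=4 exec 'JNZ 2'. After: A=1 B=-12 C=0 D=0 ZF=0 PC=2
Step 12: PC=2 exec 'SUB B, 4'. After: A=1 B=-16 C=0 D=0 ZF=0 PC=3
Step 13: PC=3 exec 'SUB A, 1'. After: A=0 B=-16 C=0 D=0 ZF=1 PC=4
Step 14: PC=4 exec 'JNZ 2'. After: A=0 B=-16 C=0 D=0 ZF=1 PC=5
Step 15: PC=5 exec 'ADD C, 6'. After: A=0 B=-16 C=6 D=0 ZF=0 PC=6
Step 16: PC=6 exec 'ADD B, 2'. After: A=0 B=-14 C=6 D=0 ZF=0 PC=7
Step 17: PC=7 exec 'ADD A, 3'. After: A=3 B=-14 C=6 D=0 ZF=0 PC=8
Step 18: PC=8 exec 'MOV B, 1'. After: A=3 B=1 C=6 D=0 ZF=0 PC=9
Step 19: PC=9 exec 'ADD C, 4'. After: A=3 B=1 C=10 D=0 ZF=0 PC=10
Step 20: PC=10 exec 'ADD D, 4'. After: A=3 B=1 C=10 D=4 ZF=0 PC=11
Step 21: PC=11 exec 'MOV C, 2'. After: A=3 B=1 C=2 D=4 ZF=0 PC=12
Step 22: PC=12 exec 'MOV A, 1'. After: A=1 B=1 C=2 D=4 ZF=0 PC=13
Step 23: PC=13 exec 'MOV A, 4'. After: A=4 B=1 C=2 D=4 ZF=0 PC=14
Step 24: PC=14 exec 'HALT'. After: A=4 B=1 C=2 D=4 ZF=0 PC=14 HALTED
Total instructions executed: 24

Answer: 24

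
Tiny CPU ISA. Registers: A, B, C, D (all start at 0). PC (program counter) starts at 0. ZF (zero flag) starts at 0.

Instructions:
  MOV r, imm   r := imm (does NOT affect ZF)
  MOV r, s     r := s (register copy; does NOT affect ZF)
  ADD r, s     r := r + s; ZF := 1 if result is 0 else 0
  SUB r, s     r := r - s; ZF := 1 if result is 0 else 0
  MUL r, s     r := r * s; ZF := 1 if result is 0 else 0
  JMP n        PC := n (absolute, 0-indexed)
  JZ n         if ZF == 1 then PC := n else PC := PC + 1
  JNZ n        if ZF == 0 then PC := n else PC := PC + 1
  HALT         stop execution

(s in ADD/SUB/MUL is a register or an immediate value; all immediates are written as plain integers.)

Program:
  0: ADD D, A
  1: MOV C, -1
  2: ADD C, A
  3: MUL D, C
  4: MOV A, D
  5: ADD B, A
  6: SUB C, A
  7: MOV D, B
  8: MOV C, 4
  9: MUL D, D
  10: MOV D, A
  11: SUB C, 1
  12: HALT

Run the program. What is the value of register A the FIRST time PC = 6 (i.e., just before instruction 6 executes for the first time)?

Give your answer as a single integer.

Step 1: PC=0 exec 'ADD D, A'. After: A=0 B=0 C=0 D=0 ZF=1 PC=1
Step 2: PC=1 exec 'MOV C, -1'. After: A=0 B=0 C=-1 D=0 ZF=1 PC=2
Step 3: PC=2 exec 'ADD C, A'. After: A=0 B=0 C=-1 D=0 ZF=0 PC=3
Step 4: PC=3 exec 'MUL D, C'. After: A=0 B=0 C=-1 D=0 ZF=1 PC=4
Step 5: PC=4 exec 'MOV A, D'. After: A=0 B=0 C=-1 D=0 ZF=1 PC=5
Step 6: PC=5 exec 'ADD B, A'. After: A=0 B=0 C=-1 D=0 ZF=1 PC=6
First time PC=6: A=0

0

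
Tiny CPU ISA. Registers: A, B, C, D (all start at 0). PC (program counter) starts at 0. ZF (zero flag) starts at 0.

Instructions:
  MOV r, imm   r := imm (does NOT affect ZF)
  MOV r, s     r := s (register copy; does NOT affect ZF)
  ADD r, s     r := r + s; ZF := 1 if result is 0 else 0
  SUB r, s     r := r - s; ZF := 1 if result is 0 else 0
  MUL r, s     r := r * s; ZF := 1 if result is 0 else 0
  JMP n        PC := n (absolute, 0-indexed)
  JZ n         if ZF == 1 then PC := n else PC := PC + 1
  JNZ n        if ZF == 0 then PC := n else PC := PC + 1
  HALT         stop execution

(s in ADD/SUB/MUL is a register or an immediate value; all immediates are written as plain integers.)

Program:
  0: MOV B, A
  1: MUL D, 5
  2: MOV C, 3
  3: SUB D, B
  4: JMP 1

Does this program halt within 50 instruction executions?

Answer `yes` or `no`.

Answer: no

Derivation:
Step 1: PC=0 exec 'MOV B, A'. After: A=0 B=0 C=0 D=0 ZF=0 PC=1
Step 2: PC=1 exec 'MUL D, 5'. After: A=0 B=0 C=0 D=0 ZF=1 PC=2
Step 3: PC=2 exec 'MOV C, 3'. After: A=0 B=0 C=3 D=0 ZF=1 PC=3
Step 4: PC=3 exec 'SUB D, B'. After: A=0 B=0 C=3 D=0 ZF=1 PC=4
Step 5: PC=4 exec 'JMP 1'. After: A=0 B=0 C=3 D=0 ZF=1 PC=1
Step 6: PC=1 exec 'MUL D, 5'. After: A=0 B=0 C=3 D=0 ZF=1 PC=2
Step 7: PC=2 exec 'MOV C, 3'. After: A=0 B=0 C=3 D=0 ZF=1 PC=3
State after step 7 equals state after step 3: the program is in a cycle of length 4 and will never halt.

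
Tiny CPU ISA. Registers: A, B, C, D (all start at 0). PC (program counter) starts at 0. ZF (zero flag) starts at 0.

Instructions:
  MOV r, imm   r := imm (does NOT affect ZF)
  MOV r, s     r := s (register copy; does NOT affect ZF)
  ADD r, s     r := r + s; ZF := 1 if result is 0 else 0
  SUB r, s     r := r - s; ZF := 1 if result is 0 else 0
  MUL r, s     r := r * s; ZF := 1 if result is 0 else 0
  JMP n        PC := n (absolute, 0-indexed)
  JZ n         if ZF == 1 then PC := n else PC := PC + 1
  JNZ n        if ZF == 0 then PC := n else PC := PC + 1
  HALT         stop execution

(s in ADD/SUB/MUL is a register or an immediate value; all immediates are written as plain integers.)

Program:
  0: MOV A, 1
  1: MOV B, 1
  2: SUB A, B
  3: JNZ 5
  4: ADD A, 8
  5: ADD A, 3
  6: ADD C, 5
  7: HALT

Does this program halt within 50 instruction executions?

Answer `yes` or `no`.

Answer: yes

Derivation:
Step 1: PC=0 exec 'MOV A, 1'. After: A=1 B=0 C=0 D=0 ZF=0 PC=1
Step 2: PC=1 exec 'MOV B, 1'. After: A=1 B=1 C=0 D=0 ZF=0 PC=2
Step 3: PC=2 exec 'SUB A, B'. After: A=0 B=1 C=0 D=0 ZF=1 PC=3
Step 4: PC=3 exec 'JNZ 5'. After: A=0 B=1 C=0 D=0 ZF=1 PC=4
Step 5: PC=4 exec 'ADD A, 8'. After: A=8 B=1 C=0 D=0 ZF=0 PC=5
Step 6: PC=5 exec 'ADD A, 3'. After: A=11 B=1 C=0 D=0 ZF=0 PC=6
Step 7: PC=6 exec 'ADD C, 5'. After: A=11 B=1 C=5 D=0 ZF=0 PC=7
Step 8: PC=7 exec 'HALT'. After: A=11 B=1 C=5 D=0 ZF=0 PC=7 HALTED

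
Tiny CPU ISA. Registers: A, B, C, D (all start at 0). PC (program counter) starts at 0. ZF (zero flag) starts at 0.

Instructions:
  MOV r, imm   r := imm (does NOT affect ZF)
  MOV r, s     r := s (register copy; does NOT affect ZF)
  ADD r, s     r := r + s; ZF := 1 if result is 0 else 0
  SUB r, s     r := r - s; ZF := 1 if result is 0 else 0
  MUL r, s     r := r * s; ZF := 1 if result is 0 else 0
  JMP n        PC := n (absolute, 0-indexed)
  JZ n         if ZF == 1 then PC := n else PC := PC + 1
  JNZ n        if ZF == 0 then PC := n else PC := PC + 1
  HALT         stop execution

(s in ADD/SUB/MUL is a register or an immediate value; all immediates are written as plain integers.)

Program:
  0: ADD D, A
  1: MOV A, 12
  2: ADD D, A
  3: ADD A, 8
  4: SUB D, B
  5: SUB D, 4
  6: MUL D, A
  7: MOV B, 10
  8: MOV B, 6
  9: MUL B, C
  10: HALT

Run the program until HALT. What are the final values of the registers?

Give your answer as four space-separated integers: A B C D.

Step 1: PC=0 exec 'ADD D, A'. After: A=0 B=0 C=0 D=0 ZF=1 PC=1
Step 2: PC=1 exec 'MOV A, 12'. After: A=12 B=0 C=0 D=0 ZF=1 PC=2
Step 3: PC=2 exec 'ADD D, A'. After: A=12 B=0 C=0 D=12 ZF=0 PC=3
Step 4: PC=3 exec 'ADD A, 8'. After: A=20 B=0 C=0 D=12 ZF=0 PC=4
Step 5: PC=4 exec 'SUB D, B'. After: A=20 B=0 C=0 D=12 ZF=0 PC=5
Step 6: PC=5 exec 'SUB D, 4'. After: A=20 B=0 C=0 D=8 ZF=0 PC=6
Step 7: PC=6 exec 'MUL D, A'. After: A=20 B=0 C=0 D=160 ZF=0 PC=7
Step 8: PC=7 exec 'MOV B, 10'. After: A=20 B=10 C=0 D=160 ZF=0 PC=8
Step 9: PC=8 exec 'MOV B, 6'. After: A=20 B=6 C=0 D=160 ZF=0 PC=9
Step 10: PC=9 exec 'MUL B, C'. After: A=20 B=0 C=0 D=160 ZF=1 PC=10
Step 11: PC=10 exec 'HALT'. After: A=20 B=0 C=0 D=160 ZF=1 PC=10 HALTED

Answer: 20 0 0 160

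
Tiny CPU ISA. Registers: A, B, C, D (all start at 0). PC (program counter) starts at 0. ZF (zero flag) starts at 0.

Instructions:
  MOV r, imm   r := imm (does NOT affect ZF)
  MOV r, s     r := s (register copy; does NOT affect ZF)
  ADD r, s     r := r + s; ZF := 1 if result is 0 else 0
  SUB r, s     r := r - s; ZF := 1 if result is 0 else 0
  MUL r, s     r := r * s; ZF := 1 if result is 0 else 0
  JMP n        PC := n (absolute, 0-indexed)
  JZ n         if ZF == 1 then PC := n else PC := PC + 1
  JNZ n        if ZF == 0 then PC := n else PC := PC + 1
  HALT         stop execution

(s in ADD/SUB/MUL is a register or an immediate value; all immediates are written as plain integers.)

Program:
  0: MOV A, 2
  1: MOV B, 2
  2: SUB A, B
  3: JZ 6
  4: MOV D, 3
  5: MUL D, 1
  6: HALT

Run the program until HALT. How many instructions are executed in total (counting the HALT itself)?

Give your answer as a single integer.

Answer: 5

Derivation:
Step 1: PC=0 exec 'MOV A, 2'. After: A=2 B=0 C=0 D=0 ZF=0 PC=1
Step 2: PC=1 exec 'MOV B, 2'. After: A=2 B=2 C=0 D=0 ZF=0 PC=2
Step 3: PC=2 exec 'SUB A, B'. After: A=0 B=2 C=0 D=0 ZF=1 PC=3
Step 4: PC=3 exec 'JZ 6'. After: A=0 B=2 C=0 D=0 ZF=1 PC=6
Step 5: PC=6 exec 'HALT'. After: A=0 B=2 C=0 D=0 ZF=1 PC=6 HALTED
Total instructions executed: 5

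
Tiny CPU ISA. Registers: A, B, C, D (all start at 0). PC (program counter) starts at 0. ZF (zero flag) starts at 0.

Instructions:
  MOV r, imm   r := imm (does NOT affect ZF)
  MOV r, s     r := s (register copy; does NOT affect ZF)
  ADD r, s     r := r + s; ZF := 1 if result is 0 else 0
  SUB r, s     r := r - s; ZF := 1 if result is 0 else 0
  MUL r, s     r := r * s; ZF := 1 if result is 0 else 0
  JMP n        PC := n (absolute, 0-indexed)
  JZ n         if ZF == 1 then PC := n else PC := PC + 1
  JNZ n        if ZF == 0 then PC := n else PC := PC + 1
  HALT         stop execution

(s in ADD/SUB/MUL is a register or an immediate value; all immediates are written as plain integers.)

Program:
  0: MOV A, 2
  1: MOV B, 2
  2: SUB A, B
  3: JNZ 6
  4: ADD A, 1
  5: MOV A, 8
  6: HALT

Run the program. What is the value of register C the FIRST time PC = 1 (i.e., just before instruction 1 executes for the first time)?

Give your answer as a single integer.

Step 1: PC=0 exec 'MOV A, 2'. After: A=2 B=0 C=0 D=0 ZF=0 PC=1
First time PC=1: C=0

0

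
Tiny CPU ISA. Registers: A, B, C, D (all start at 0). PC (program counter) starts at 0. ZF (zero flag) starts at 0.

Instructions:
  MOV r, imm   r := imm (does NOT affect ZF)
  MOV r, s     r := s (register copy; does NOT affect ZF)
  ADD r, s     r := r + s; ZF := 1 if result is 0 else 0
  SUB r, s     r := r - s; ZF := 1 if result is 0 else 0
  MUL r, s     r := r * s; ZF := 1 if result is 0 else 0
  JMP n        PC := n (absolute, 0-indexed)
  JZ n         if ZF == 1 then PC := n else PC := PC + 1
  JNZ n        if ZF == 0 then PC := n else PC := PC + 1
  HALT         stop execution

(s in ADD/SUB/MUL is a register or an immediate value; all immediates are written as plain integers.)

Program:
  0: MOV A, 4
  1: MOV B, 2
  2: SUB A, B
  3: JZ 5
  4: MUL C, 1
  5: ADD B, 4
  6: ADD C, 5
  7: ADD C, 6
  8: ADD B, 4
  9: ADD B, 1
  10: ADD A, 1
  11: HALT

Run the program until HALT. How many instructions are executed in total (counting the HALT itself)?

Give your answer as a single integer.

Answer: 12

Derivation:
Step 1: PC=0 exec 'MOV A, 4'. After: A=4 B=0 C=0 D=0 ZF=0 PC=1
Step 2: PC=1 exec 'MOV B, 2'. After: A=4 B=2 C=0 D=0 ZF=0 PC=2
Step 3: PC=2 exec 'SUB A, B'. After: A=2 B=2 C=0 D=0 ZF=0 PC=3
Step 4: PC=3 exec 'JZ 5'. After: A=2 B=2 C=0 D=0 ZF=0 PC=4
Step 5: PC=4 exec 'MUL C, 1'. After: A=2 B=2 C=0 D=0 ZF=1 PC=5
Step 6: PC=5 exec 'ADD B, 4'. After: A=2 B=6 C=0 D=0 ZF=0 PC=6
Step 7: PC=6 exec 'ADD C, 5'. After: A=2 B=6 C=5 D=0 ZF=0 PC=7
Step 8: PC=7 exec 'ADD C, 6'. After: A=2 B=6 C=11 D=0 ZF=0 PC=8
Step 9: PC=8 exec 'ADD B, 4'. After: A=2 B=10 C=11 D=0 ZF=0 PC=9
Step 10: PC=9 exec 'ADD B, 1'. After: A=2 B=11 C=11 D=0 ZF=0 PC=10
Step 11: PC=10 exec 'ADD A, 1'. After: A=3 B=11 C=11 D=0 ZF=0 PC=11
Step 12: PC=11 exec 'HALT'. After: A=3 B=11 C=11 D=0 ZF=0 PC=11 HALTED
Total instructions executed: 12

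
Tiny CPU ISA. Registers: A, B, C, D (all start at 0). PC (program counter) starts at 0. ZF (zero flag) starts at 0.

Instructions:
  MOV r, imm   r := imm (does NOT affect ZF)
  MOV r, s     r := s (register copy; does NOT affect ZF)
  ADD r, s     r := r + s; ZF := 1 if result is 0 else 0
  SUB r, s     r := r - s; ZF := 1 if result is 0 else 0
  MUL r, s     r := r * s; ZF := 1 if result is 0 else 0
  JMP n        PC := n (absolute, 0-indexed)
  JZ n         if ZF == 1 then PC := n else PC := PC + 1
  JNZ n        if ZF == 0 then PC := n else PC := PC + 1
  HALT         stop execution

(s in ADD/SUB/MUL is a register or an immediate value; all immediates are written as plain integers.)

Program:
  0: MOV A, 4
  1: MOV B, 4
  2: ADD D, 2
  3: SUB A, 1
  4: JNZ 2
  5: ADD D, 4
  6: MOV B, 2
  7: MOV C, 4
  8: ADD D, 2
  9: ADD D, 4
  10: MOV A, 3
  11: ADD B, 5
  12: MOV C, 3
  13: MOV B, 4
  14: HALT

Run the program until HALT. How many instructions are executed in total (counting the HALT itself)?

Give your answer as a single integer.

Answer: 24

Derivation:
Step 1: PC=0 exec 'MOV A, 4'. After: A=4 B=0 C=0 D=0 ZF=0 PC=1
Step 2: PC=1 exec 'MOV B, 4'. After: A=4 B=4 C=0 D=0 ZF=0 PC=2
Step 3: PC=2 exec 'ADD D, 2'. After: A=4 B=4 C=0 D=2 ZF=0 PC=3
Step 4: PC=3 exec 'SUB A, 1'. After: A=3 B=4 C=0 D=2 ZF=0 PC=4
Step 5: PC=4 exec 'JNZ 2'. After: A=3 B=4 C=0 D=2 ZF=0 PC=2
Step 6: PC=2 exec 'ADD D, 2'. After: A=3 B=4 C=0 D=4 ZF=0 PC=3
Step 7: PC=3 exec 'SUB A, 1'. After: A=2 B=4 C=0 D=4 ZF=0 PC=4
Step 8: PC=4 exec 'JNZ 2'. After: A=2 B=4 C=0 D=4 ZF=0 PC=2
Step 9: PC=2 exec 'ADD D, 2'. After: A=2 B=4 C=0 D=6 ZF=0 PC=3
Step 10: PC=3 exec 'SUB A, 1'. After: A=1 B=4 C=0 D=6 ZF=0 PC=4
Step 11: PC=4 exec 'JNZ 2'. After: A=1 B=4 C=0 D=6 ZF=0 PC=2
Step 12: PC=2 exec 'ADD D, 2'. After: A=1 B=4 C=0 D=8 ZF=0 PC=3
Step 13: PC=3 exec 'SUB A, 1'. After: A=0 B=4 C=0 D=8 ZF=1 PC=4
Step 14: PC=4 exec 'JNZ 2'. After: A=0 B=4 C=0 D=8 ZF=1 PC=5
Step 15: PC=5 exec 'ADD D, 4'. After: A=0 B=4 C=0 D=12 ZF=0 PC=6
Step 16: PC=6 exec 'MOV B, 2'. After: A=0 B=2 C=0 D=12 ZF=0 PC=7
Step 17: PC=7 exec 'MOV C, 4'. After: A=0 B=2 C=4 D=12 ZF=0 PC=8
Step 18: PC=8 exec 'ADD D, 2'. After: A=0 B=2 C=4 D=14 ZF=0 PC=9
Step 19: PC=9 exec 'ADD D, 4'. After: A=0 B=2 C=4 D=18 ZF=0 PC=10
Step 20: PC=10 exec 'MOV A, 3'. After: A=3 B=2 C=4 D=18 ZF=0 PC=11
Step 21: PC=11 exec 'ADD B, 5'. After: A=3 B=7 C=4 D=18 ZF=0 PC=12
Step 22: PC=12 exec 'MOV C, 3'. After: A=3 B=7 C=3 D=18 ZF=0 PC=13
Step 23: PC=13 exec 'MOV B, 4'. After: A=3 B=4 C=3 D=18 ZF=0 PC=14
Step 24: PC=14 exec 'HALT'. After: A=3 B=4 C=3 D=18 ZF=0 PC=14 HALTED
Total instructions executed: 24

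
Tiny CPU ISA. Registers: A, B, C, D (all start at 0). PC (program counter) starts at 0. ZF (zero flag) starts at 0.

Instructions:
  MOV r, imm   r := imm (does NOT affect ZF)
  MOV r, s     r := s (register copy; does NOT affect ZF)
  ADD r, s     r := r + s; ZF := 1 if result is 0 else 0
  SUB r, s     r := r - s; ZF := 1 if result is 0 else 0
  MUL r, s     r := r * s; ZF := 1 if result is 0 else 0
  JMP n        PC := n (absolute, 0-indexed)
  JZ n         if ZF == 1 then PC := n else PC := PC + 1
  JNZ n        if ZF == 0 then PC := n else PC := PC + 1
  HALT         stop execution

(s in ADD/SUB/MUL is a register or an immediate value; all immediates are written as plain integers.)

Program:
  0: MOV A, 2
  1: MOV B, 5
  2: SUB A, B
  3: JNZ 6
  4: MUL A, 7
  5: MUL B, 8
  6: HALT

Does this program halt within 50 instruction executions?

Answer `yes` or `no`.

Step 1: PC=0 exec 'MOV A, 2'. After: A=2 B=0 C=0 D=0 ZF=0 PC=1
Step 2: PC=1 exec 'MOV B, 5'. After: A=2 B=5 C=0 D=0 ZF=0 PC=2
Step 3: PC=2 exec 'SUB A, B'. After: A=-3 B=5 C=0 D=0 ZF=0 PC=3
Step 4: PC=3 exec 'JNZ 6'. After: A=-3 B=5 C=0 D=0 ZF=0 PC=6
Step 5: PC=6 exec 'HALT'. After: A=-3 B=5 C=0 D=0 ZF=0 PC=6 HALTED

Answer: yes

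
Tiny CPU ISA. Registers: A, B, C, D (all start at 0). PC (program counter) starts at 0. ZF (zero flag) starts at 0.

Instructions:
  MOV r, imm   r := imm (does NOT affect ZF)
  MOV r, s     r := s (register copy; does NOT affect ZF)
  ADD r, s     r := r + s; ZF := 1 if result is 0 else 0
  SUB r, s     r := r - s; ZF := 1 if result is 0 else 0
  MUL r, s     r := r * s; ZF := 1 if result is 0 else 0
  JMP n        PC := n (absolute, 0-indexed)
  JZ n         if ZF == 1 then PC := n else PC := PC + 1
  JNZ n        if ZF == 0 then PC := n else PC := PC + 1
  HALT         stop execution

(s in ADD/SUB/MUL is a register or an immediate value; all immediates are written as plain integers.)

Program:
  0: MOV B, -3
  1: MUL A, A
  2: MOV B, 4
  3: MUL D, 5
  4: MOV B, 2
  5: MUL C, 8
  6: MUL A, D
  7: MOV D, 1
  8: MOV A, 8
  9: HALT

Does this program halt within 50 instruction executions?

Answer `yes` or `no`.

Answer: yes

Derivation:
Step 1: PC=0 exec 'MOV B, -3'. After: A=0 B=-3 C=0 D=0 ZF=0 PC=1
Step 2: PC=1 exec 'MUL A, A'. After: A=0 B=-3 C=0 D=0 ZF=1 PC=2
Step 3: PC=2 exec 'MOV B, 4'. After: A=0 B=4 C=0 D=0 ZF=1 PC=3
Step 4: PC=3 exec 'MUL D, 5'. After: A=0 B=4 C=0 D=0 ZF=1 PC=4
Step 5: PC=4 exec 'MOV B, 2'. After: A=0 B=2 C=0 D=0 ZF=1 PC=5
Step 6: PC=5 exec 'MUL C, 8'. After: A=0 B=2 C=0 D=0 ZF=1 PC=6
Step 7: PC=6 exec 'MUL A, D'. After: A=0 B=2 C=0 D=0 ZF=1 PC=7
Step 8: PC=7 exec 'MOV D, 1'. After: A=0 B=2 C=0 D=1 ZF=1 PC=8
Step 9: PC=8 exec 'MOV A, 8'. After: A=8 B=2 C=0 D=1 ZF=1 PC=9
Step 10: PC=9 exec 'HALT'. After: A=8 B=2 C=0 D=1 ZF=1 PC=9 HALTED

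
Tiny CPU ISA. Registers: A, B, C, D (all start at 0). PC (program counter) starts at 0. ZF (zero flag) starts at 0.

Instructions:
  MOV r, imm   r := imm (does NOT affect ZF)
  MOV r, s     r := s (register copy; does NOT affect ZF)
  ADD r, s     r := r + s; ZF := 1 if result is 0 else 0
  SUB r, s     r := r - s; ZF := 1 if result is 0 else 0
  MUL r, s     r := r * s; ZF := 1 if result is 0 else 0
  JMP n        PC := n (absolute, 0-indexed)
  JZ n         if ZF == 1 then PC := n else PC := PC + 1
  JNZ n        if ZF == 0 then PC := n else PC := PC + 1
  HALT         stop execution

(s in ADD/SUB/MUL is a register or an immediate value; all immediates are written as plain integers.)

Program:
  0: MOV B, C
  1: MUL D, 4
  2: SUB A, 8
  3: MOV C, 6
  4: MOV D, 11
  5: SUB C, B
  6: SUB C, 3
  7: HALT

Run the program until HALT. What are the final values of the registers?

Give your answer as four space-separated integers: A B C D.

Step 1: PC=0 exec 'MOV B, C'. After: A=0 B=0 C=0 D=0 ZF=0 PC=1
Step 2: PC=1 exec 'MUL D, 4'. After: A=0 B=0 C=0 D=0 ZF=1 PC=2
Step 3: PC=2 exec 'SUB A, 8'. After: A=-8 B=0 C=0 D=0 ZF=0 PC=3
Step 4: PC=3 exec 'MOV C, 6'. After: A=-8 B=0 C=6 D=0 ZF=0 PC=4
Step 5: PC=4 exec 'MOV D, 11'. After: A=-8 B=0 C=6 D=11 ZF=0 PC=5
Step 6: PC=5 exec 'SUB C, B'. After: A=-8 B=0 C=6 D=11 ZF=0 PC=6
Step 7: PC=6 exec 'SUB C, 3'. After: A=-8 B=0 C=3 D=11 ZF=0 PC=7
Step 8: PC=7 exec 'HALT'. After: A=-8 B=0 C=3 D=11 ZF=0 PC=7 HALTED

Answer: -8 0 3 11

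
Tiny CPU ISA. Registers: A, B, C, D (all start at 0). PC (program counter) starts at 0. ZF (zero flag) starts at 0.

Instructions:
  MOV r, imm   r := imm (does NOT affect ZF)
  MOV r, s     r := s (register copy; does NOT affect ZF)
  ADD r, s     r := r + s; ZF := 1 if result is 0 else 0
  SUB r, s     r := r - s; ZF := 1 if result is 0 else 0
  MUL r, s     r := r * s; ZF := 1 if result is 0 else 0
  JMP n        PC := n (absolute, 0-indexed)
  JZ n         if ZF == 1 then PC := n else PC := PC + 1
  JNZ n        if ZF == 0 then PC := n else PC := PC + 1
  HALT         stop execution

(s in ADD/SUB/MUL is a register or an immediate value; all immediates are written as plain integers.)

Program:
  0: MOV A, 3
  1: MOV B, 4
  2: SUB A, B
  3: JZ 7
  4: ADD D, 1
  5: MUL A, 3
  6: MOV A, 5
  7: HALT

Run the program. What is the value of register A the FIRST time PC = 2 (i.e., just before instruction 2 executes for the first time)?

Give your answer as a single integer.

Step 1: PC=0 exec 'MOV A, 3'. After: A=3 B=0 C=0 D=0 ZF=0 PC=1
Step 2: PC=1 exec 'MOV B, 4'. After: A=3 B=4 C=0 D=0 ZF=0 PC=2
First time PC=2: A=3

3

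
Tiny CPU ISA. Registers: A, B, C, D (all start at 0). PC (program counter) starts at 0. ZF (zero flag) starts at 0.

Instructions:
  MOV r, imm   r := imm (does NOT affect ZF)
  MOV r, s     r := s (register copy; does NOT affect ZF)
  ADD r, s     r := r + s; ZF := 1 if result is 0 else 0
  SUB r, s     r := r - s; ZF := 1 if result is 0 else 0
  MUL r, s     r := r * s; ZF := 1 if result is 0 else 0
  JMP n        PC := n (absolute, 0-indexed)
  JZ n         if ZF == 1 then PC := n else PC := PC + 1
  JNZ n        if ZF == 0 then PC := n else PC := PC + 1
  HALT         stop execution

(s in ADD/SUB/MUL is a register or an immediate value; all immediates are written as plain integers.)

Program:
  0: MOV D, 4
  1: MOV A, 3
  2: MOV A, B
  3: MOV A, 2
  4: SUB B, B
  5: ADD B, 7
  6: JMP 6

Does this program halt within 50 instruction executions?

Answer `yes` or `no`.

Step 1: PC=0 exec 'MOV D, 4'. After: A=0 B=0 C=0 D=4 ZF=0 PC=1
Step 2: PC=1 exec 'MOV A, 3'. After: A=3 B=0 C=0 D=4 ZF=0 PC=2
Step 3: PC=2 exec 'MOV A, B'. After: A=0 B=0 C=0 D=4 ZF=0 PC=3
Step 4: PC=3 exec 'MOV A, 2'. After: A=2 B=0 C=0 D=4 ZF=0 PC=4
Step 5: PC=4 exec 'SUB B, B'. After: A=2 B=0 C=0 D=4 ZF=1 PC=5
Step 6: PC=5 exec 'ADD B, 7'. After: A=2 B=7 C=0 D=4 ZF=0 PC=6
Step 7: PC=6 exec 'JMP 6'. After: A=2 B=7 C=0 D=4 ZF=0 PC=6
State after step 7 equals state after step 6: the program is in a cycle of length 1 and will never halt.

Answer: no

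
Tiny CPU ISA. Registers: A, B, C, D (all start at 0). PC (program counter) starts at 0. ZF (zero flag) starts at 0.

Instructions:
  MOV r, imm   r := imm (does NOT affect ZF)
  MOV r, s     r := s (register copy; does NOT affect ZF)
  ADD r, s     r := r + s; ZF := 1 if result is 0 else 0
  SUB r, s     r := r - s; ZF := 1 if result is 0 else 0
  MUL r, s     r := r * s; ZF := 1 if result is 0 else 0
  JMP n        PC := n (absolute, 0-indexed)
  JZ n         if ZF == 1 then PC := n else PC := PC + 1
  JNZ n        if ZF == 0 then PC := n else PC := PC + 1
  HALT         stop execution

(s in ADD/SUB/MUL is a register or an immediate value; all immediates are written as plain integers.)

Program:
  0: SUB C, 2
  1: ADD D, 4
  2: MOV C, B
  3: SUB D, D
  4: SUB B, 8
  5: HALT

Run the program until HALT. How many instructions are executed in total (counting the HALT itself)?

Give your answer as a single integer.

Step 1: PC=0 exec 'SUB C, 2'. After: A=0 B=0 C=-2 D=0 ZF=0 PC=1
Step 2: PC=1 exec 'ADD D, 4'. After: A=0 B=0 C=-2 D=4 ZF=0 PC=2
Step 3: PC=2 exec 'MOV C, B'. After: A=0 B=0 C=0 D=4 ZF=0 PC=3
Step 4: PC=3 exec 'SUB D, D'. After: A=0 B=0 C=0 D=0 ZF=1 PC=4
Step 5: PC=4 exec 'SUB B, 8'. After: A=0 B=-8 C=0 D=0 ZF=0 PC=5
Step 6: PC=5 exec 'HALT'. After: A=0 B=-8 C=0 D=0 ZF=0 PC=5 HALTED
Total instructions executed: 6

Answer: 6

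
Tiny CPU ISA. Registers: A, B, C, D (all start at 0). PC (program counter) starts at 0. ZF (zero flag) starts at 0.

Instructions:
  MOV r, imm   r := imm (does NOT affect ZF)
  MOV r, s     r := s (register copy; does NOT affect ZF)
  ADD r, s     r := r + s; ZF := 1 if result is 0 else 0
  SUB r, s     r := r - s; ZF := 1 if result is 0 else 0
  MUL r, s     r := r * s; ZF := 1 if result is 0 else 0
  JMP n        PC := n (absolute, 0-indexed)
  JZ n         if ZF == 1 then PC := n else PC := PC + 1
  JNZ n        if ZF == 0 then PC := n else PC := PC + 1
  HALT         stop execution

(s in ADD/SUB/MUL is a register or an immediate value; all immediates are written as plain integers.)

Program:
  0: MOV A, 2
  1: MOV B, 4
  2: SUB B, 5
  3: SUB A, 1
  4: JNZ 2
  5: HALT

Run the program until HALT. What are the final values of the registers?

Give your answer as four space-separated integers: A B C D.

Answer: 0 -6 0 0

Derivation:
Step 1: PC=0 exec 'MOV A, 2'. After: A=2 B=0 C=0 D=0 ZF=0 PC=1
Step 2: PC=1 exec 'MOV B, 4'. After: A=2 B=4 C=0 D=0 ZF=0 PC=2
Step 3: PC=2 exec 'SUB B, 5'. After: A=2 B=-1 C=0 D=0 ZF=0 PC=3
Step 4: PC=3 exec 'SUB A, 1'. After: A=1 B=-1 C=0 D=0 ZF=0 PC=4
Step 5: PC=4 exec 'JNZ 2'. After: A=1 B=-1 C=0 D=0 ZF=0 PC=2
Step 6: PC=2 exec 'SUB B, 5'. After: A=1 B=-6 C=0 D=0 ZF=0 PC=3
Step 7: PC=3 exec 'SUB A, 1'. After: A=0 B=-6 C=0 D=0 ZF=1 PC=4
Step 8: PC=4 exec 'JNZ 2'. After: A=0 B=-6 C=0 D=0 ZF=1 PC=5
Step 9: PC=5 exec 'HALT'. After: A=0 B=-6 C=0 D=0 ZF=1 PC=5 HALTED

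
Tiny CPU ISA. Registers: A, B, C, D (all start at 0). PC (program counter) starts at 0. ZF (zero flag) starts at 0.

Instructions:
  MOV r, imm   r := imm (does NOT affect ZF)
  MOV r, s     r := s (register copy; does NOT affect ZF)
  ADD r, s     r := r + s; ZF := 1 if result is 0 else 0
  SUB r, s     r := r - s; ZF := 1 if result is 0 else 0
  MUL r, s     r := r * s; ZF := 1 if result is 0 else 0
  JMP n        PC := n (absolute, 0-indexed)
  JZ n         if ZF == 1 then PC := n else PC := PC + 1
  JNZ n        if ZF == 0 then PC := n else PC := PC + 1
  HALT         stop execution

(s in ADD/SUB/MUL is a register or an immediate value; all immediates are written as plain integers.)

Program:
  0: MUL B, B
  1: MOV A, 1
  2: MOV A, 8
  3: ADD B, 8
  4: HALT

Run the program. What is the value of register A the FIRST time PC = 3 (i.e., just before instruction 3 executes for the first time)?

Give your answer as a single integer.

Step 1: PC=0 exec 'MUL B, B'. After: A=0 B=0 C=0 D=0 ZF=1 PC=1
Step 2: PC=1 exec 'MOV A, 1'. After: A=1 B=0 C=0 D=0 ZF=1 PC=2
Step 3: PC=2 exec 'MOV A, 8'. After: A=8 B=0 C=0 D=0 ZF=1 PC=3
First time PC=3: A=8

8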